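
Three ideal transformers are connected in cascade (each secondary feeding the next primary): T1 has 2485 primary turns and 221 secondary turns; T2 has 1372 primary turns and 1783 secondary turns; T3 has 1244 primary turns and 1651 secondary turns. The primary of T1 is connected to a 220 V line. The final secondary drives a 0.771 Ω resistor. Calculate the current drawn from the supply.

I_supply ≈ 6.71 A

Secondary of T1: V = 220.00 × 221/2485 = 19.565 V.
Secondary of T2: V = 19.565 × 1783/1372 = 25.426 V.
Secondary of T3: V = 25.426 × 1651/1244 = 33.745 V.
I_load = 33.745/0.771 = 43.768 A, so P_out = 33.745 × 43.768 = 1477.0 W.
All ideal ⇒ P_in = P_out, so I_supply = 1477.0/220 = 6.71 A.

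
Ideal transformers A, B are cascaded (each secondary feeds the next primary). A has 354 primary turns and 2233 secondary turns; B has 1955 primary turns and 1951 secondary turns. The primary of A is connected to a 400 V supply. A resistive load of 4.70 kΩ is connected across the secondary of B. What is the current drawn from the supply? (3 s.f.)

Secondary of A: V = 400.00 × 2233/354 = 2523.2 V.
Secondary of B: V = 2523.2 × 1951/1955 = 2518.0 V.
I_load = 2518.0/4700 = 0.53574 A, so P_out = 2518.0 × 0.53574 = 1349.0 W.
All ideal ⇒ P_in = P_out, so I_supply = 1349.0/400 = 3.37 A.

I_supply ≈ 3.37 A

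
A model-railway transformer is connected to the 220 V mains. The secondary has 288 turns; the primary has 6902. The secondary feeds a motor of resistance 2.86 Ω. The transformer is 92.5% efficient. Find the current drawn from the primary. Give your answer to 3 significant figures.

V_s = 220 × 288/6902 = 9.1799 V.
I_s = V_s/R = 9.1799/2.86 = 3.2098 A.
P_out = V_s I_s = 9.1799 × 3.2098 = 29.466 W.
P_in = P_out/η = 29.466/0.925 = 31.855 W.
I_p = P_in/V_p = 31.855/220 = 0.145 A.

I_p ≈ 0.145 A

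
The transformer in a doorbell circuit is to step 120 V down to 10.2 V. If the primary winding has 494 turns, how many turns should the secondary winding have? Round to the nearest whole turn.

N_s = 42 turns

N_s/N_p = V_s/V_p, so N_s = 494 × 10.2/120 = 42.0 ≈ 42 turns.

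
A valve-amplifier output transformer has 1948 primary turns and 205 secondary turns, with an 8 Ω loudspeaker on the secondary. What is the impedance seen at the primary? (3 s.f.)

Z_p = (N_p/N_s)² × Z_s = (1948/205)² × 8 = 722 Ω.

Z_p ≈ 722 Ω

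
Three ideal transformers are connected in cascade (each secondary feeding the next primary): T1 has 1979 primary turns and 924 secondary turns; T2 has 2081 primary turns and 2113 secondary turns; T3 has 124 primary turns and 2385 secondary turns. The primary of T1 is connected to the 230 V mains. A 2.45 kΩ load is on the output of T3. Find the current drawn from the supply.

Secondary of T1: V = 230.00 × 924/1979 = 107.39 V.
Secondary of T2: V = 107.39 × 2113/2081 = 109.04 V.
Secondary of T3: V = 109.04 × 2385/124 = 2097.2 V.
I_load = 2097.2/2450 = 0.85602 A, so P_out = 2097.2 × 0.85602 = 1795.3 W.
All ideal ⇒ P_in = P_out, so I_supply = 1795.3/230 = 7.81 A.

I_supply ≈ 7.81 A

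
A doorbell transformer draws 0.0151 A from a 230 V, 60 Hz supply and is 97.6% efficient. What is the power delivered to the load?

P_in = V_in I_in = 230 × 0.0151 = 3.4730 W.
P_out = η P_in = 0.976 × 3.4730 = 3.39 W.

P_out ≈ 3.39 W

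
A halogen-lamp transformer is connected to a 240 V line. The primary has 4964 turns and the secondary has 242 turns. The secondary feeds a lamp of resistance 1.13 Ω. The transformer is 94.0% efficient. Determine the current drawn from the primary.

I_p ≈ 0.537 A

V_s = 240 × 242/4964 = 11.700 V.
I_s = V_s/R = 11.700/1.13 = 10.354 A.
P_out = V_s I_s = 11.700 × 10.354 = 121.15 W.
P_in = P_out/η = 121.15/0.940 = 128.88 W.
I_p = P_in/V_p = 128.88/240 = 0.537 A.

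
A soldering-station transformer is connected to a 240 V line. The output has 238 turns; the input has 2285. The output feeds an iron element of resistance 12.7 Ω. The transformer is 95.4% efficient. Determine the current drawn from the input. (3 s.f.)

V_out = 240 × 238/2285 = 24.998 V.
I_out = V_out/R = 24.998/12.7 = 1.9683 A.
P_out = V_out I_out = 24.998 × 1.9683 = 49.204 W.
P_in = P_out/η = 49.204/0.954 = 51.577 W.
I_in = P_in/V_in = 51.577/240 = 0.215 A.

I_in ≈ 0.215 A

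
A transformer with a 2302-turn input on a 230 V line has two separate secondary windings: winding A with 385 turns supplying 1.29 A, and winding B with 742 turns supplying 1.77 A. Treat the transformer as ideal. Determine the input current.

I_in ≈ 0.786 A

V_A = 230 × 385/2302 = 38.467 V; V_B = 230 × 742/2302 = 74.136 V.
P_out = V_A I_A + V_B I_B = 38.467×1.29 + 74.136×1.77 = 49.622 + 131.22 = 180.84 W.
Ideal ⇒ P_in = P_out, so I_in = P_out/V_in = 180.84/230 = 0.786 A.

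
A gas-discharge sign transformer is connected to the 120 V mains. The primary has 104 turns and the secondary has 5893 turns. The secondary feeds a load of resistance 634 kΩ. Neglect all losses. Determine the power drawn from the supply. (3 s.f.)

V_s = V_p × N_s/N_p = 120 × 5893/104 = 6799.6 V.
I_s = V_s/R = 6799.6/634000 = 0.010725 A.
I_p = I_s × N_s/N_p = 0.010725 × 5893/104 = 0.60771 A.
P = V_p I_p = 120 × 0.60771 = 72.9 W.

P ≈ 72.9 W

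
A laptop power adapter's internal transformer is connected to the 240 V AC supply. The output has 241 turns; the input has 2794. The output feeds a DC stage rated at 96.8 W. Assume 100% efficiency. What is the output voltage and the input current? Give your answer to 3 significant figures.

V_out ≈ 20.7 V, I_in ≈ 0.403 A

V_out = V_in × N_out/N_in = 240 × 241/2794 = 20.702 V.
I_out = P/V_out = 96.8/20.702 = 4.6760 A.
I_in = I_out × N_out/N_in = 4.6760 × 241/2794 = 0.403 A.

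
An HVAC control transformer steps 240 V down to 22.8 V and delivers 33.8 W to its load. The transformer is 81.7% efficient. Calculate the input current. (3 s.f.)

I_in ≈ 0.172 A

P_in = P_out/η = 33.8/0.817 = 41.371 W.
I_in = P_in/V_in = 41.371/240 = 0.172 A.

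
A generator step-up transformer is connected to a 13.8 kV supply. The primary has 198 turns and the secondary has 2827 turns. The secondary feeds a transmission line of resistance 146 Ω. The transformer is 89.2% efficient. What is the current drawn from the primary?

V_s = 13800 × 2827/198 = 197030 V.
I_s = V_s/R = 197030/146 = 1349.5 A.
P_out = V_s I_s = 197030 × 1349.5 = 2.6591×10^8 W.
P_in = P_out/η = 2.6591×10^8/0.892 = 2.9810×10^8 W.
I_p = P_in/V_p = 2.9810×10^8/13800 = 21600 A.

I_p ≈ 21600 A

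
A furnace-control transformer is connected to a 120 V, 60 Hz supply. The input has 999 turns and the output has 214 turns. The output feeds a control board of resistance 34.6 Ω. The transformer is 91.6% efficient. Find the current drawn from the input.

V_out = 120 × 214/999 = 25.706 V.
I_out = V_out/R = 25.706/34.6 = 0.74294 A.
P_out = V_out I_out = 25.706 × 0.74294 = 19.098 W.
P_in = P_out/η = 19.098/0.916 = 20.849 W.
I_in = P_in/V_in = 20.849/120 = 0.174 A.

I_in ≈ 0.174 A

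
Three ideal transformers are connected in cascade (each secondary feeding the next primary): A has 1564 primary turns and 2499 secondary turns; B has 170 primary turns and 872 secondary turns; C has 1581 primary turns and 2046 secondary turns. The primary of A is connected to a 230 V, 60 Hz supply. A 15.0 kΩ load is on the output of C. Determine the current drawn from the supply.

After A: V = 230.00 × 2499/1564 = 367.50 V.
After B: V = 367.50 × 872/170 = 1885.1 V.
After C: V = 1885.1 × 2046/1581 = 2439.5 V.
I_load = 2439.5/15000 = 0.16263 A, so P_out = 2439.5 × 0.16263 = 396.74 W.
All ideal ⇒ P_in = P_out, so I_supply = 396.74/230 = 1.72 A.

I_supply ≈ 1.72 A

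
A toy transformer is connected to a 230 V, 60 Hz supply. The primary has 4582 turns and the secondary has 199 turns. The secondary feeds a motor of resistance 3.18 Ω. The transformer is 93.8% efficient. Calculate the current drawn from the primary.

V_s = 230 × 199/4582 = 9.9891 V.
I_s = V_s/R = 9.9891/3.18 = 3.1412 A.
P_out = V_s I_s = 9.9891 × 3.1412 = 31.378 W.
P_in = P_out/η = 31.378/0.938 = 33.452 W.
I_p = P_in/V_p = 33.452/230 = 0.145 A.

I_p ≈ 0.145 A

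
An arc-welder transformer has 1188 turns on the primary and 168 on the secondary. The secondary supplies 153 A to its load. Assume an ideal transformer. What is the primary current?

For an ideal transformer I_p/I_s = N_s/N_p, so I_p = 153 × 168/1188 = 21.6 A.

I_p ≈ 21.6 A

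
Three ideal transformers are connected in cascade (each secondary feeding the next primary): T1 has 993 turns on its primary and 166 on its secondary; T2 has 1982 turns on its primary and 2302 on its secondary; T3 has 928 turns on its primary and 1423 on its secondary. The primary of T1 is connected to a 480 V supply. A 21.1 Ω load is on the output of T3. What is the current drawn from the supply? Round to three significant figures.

Secondary of T1: V = 480.00 × 166/993 = 80.242 V.
Secondary of T2: V = 80.242 × 2302/1982 = 93.197 V.
Secondary of T3: V = 93.197 × 1423/928 = 142.91 V.
I_load = 142.91/21.1 = 6.7729 A, so P_out = 142.91 × 6.7729 = 967.91 W.
All ideal ⇒ P_in = P_out, so I_supply = 967.91/480 = 2.02 A.

I_supply ≈ 2.02 A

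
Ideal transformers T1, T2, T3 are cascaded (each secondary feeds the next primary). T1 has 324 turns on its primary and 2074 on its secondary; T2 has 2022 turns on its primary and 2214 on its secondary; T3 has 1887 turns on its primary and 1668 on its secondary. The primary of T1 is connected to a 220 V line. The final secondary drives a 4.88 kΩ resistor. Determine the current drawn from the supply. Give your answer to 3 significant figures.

I_supply ≈ 1.73 A

Secondary of T1: V = 220.00 × 2074/324 = 1408.3 V.
Secondary of T2: V = 1408.3 × 2214/2022 = 1542.0 V.
Secondary of T3: V = 1542.0 × 1668/1887 = 1363.0 V.
I_load = 1363.0/4880 = 0.27931 A, so P_out = 1363.0 × 0.27931 = 380.71 W.
All ideal ⇒ P_in = P_out, so I_supply = 380.71/220 = 1.73 A.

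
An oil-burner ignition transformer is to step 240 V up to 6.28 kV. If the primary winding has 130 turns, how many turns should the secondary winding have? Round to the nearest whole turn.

N_s = 3402 turns

N_s/N_p = V_s/V_p, so N_s = 130 × 6280/240 = 3401.7 ≈ 3402 turns.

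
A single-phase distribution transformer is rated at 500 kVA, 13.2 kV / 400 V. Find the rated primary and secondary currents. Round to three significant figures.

I_p = S/V_p = 500000/13200 = 37.9 A.
I_s = S/V_s = 500000/400 = 1250 A.

I_p ≈ 37.9 A, I_s ≈ 1250 A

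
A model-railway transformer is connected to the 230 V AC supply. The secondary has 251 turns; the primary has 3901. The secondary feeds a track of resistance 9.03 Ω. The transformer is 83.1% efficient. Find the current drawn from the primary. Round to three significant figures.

I_p ≈ 0.127 A

V_s = 230 × 251/3901 = 14.799 V.
I_s = V_s/R = 14.799/9.03 = 1.6388 A.
P_out = V_s I_s = 14.799 × 1.6388 = 24.253 W.
P_in = P_out/η = 24.253/0.831 = 29.185 W.
I_p = P_in/V_p = 29.185/230 = 0.127 A.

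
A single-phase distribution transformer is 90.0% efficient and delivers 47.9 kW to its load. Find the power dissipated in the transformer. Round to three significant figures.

P_in = P_out/η = 47900/0.900 = 53222.2 W.
P_loss = P_in − P_out = 53222.2 − 47900 = 5320 W.

P_loss ≈ 5320 W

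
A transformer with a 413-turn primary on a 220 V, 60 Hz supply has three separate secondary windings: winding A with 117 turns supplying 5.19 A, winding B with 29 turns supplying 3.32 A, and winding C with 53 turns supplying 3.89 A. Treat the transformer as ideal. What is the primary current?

I_p ≈ 2.20 A

V_A = 220 × 117/413 = 62.324 V; V_B = 220 × 29/413 = 15.448 V; V_C = 220 × 53/413 = 28.232 V.
P_out = V_A I_A + V_B I_B + V_C I_C = 62.324×5.19 + 15.448×3.32 + 28.232×3.89 = 323.46 + 51.287 + 109.82 = 484.58 W.
Ideal ⇒ P_in = P_out, so I_p = P_out/V_p = 484.58/220 = 2.20 A.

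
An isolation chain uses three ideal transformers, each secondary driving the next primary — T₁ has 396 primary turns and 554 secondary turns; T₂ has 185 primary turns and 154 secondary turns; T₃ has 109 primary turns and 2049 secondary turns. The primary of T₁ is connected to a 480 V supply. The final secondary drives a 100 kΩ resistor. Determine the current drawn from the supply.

Secondary of T₁: V = 480.00 × 554/396 = 671.52 V.
Secondary of T₂: V = 671.52 × 154/185 = 558.99 V.
Secondary of T₃: V = 558.99 × 2049/109 = 10508 V.
I_load = 10508/100000 = 0.10508 A, so P_out = 10508 × 0.10508 = 1104.2 W.
All ideal ⇒ P_in = P_out, so I_supply = 1104.2/480 = 2.30 A.

I_supply ≈ 2.30 A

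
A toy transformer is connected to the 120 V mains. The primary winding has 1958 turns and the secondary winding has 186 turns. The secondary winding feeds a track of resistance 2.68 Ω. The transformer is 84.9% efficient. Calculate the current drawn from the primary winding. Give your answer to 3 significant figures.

V_s = 120 × 186/1958 = 11.399 V.
I_s = V_s/R = 11.399/2.68 = 4.2535 A.
P_out = V_s I_s = 11.399 × 4.2535 = 48.487 W.
P_in = P_out/η = 48.487/0.849 = 57.111 W.
I_p = P_in/V_p = 57.111/120 = 0.476 A.

I_p ≈ 0.476 A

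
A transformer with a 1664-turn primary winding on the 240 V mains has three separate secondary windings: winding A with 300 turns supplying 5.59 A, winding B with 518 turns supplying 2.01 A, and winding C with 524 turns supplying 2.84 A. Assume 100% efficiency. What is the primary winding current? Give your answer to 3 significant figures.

I_p ≈ 2.53 A

V_A = 240 × 300/1664 = 43.269 V; V_B = 240 × 518/1664 = 74.712 V; V_C = 240 × 524/1664 = 75.577 V.
P_out = V_A I_A + V_B I_B + V_C I_C = 43.269×5.59 + 74.712×2.01 + 75.577×2.84 = 241.87 + 150.17 + 214.64 = 606.68 W.
Ideal ⇒ P_in = P_out, so I_p = P_out/V_p = 606.68/240 = 2.53 A.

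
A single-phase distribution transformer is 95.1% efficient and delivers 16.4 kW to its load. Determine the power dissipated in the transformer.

P_in = P_out/η = 16400/0.951 = 17245.0 W.
P_loss = P_in − P_out = 17245.0 − 16400 = 845 W.

P_loss ≈ 845 W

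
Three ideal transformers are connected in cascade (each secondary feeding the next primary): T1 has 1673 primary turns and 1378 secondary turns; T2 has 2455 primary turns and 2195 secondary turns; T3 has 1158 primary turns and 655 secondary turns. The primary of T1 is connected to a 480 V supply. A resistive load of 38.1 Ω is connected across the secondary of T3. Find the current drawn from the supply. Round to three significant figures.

I_supply ≈ 2.19 A

After T1: V = 480.00 × 1378/1673 = 395.36 V.
After T2: V = 395.36 × 2195/2455 = 353.49 V.
After T3: V = 353.49 × 655/1158 = 199.94 V.
I_load = 199.94/38.1 = 5.2479 A, so P_out = 199.94 × 5.2479 = 1049.3 W.
All ideal ⇒ P_in = P_out, so I_supply = 1049.3/480 = 2.19 A.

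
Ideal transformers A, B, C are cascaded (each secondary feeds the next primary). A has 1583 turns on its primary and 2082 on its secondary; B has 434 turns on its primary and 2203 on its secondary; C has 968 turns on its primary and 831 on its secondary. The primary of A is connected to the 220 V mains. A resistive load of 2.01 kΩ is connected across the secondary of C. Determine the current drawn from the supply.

Secondary of A: V = 220.00 × 2082/1583 = 289.35 V.
Secondary of B: V = 289.35 × 2203/434 = 1468.7 V.
Secondary of C: V = 1468.7 × 831/968 = 1260.9 V.
I_load = 1260.9/2010 = 0.62730 A, so P_out = 1260.9 × 0.62730 = 790.95 W.
All ideal ⇒ P_in = P_out, so I_supply = 790.95/220 = 3.60 A.

I_supply ≈ 3.60 A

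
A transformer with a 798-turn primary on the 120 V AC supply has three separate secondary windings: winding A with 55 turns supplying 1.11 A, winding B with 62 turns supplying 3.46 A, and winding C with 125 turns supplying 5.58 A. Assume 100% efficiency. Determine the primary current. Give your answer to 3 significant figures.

I_p ≈ 1.22 A

V_A = 120 × 55/798 = 8.2707 V; V_B = 120 × 62/798 = 9.3233 V; V_C = 120 × 125/798 = 18.797 V.
P_out = V_A I_A + V_B I_B + V_C I_C = 8.2707×1.11 + 9.3233×3.46 + 18.797×5.58 = 9.1805 + 32.259 + 104.89 = 146.33 W.
Ideal ⇒ P_in = P_out, so I_p = P_out/V_p = 146.33/120 = 1.22 A.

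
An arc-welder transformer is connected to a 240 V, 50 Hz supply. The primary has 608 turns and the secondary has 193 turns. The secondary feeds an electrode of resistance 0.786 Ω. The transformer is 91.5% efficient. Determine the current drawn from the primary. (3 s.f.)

I_p ≈ 33.6 A

V_s = 240 × 193/608 = 76.184 V.
I_s = V_s/R = 76.184/0.786 = 96.926 A.
P_out = V_s I_s = 76.184 × 96.926 = 7384.3 W.
P_in = P_out/η = 7384.3/0.915 = 8070.2 W.
I_p = P_in/V_p = 8070.2/240 = 33.6 A.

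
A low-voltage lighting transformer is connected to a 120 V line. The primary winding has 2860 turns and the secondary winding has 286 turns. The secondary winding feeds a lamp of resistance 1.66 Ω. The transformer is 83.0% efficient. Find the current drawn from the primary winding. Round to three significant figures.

V_s = 120 × 286/2860 = 12.000 V.
I_s = V_s/R = 12.000/1.66 = 7.2289 A.
P_out = V_s I_s = 12.000 × 7.2289 = 86.747 W.
P_in = P_out/η = 86.747/0.830 = 104.51 W.
I_p = P_in/V_p = 104.51/120 = 0.871 A.

I_p ≈ 0.871 A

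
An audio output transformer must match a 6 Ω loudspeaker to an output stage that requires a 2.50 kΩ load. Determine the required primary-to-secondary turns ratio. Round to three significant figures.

Z_p/Z_s = (N_p/N_s)², so N_p/N_s = √(2500/6) = √417 = 20.4.

N_p/N_s ≈ 20.4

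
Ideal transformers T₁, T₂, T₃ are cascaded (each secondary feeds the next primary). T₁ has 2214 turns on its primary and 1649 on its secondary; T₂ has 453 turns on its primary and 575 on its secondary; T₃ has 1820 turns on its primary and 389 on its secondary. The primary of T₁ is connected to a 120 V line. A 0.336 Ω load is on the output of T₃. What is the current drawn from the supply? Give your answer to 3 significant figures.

Secondary of T₁: V = 120.00 × 1649/2214 = 89.377 V.
Secondary of T₂: V = 89.377 × 575/453 = 113.45 V.
Secondary of T₃: V = 113.45 × 389/1820 = 24.248 V.
I_load = 24.248/0.336 = 72.166 A, so P_out = 24.248 × 72.166 = 1749.9 W.
All ideal ⇒ P_in = P_out, so I_supply = 1749.9/120 = 14.6 A.

I_supply ≈ 14.6 A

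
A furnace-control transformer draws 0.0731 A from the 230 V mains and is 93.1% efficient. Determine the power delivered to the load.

P_in = V_in I_in = 230 × 0.0731 = 16.813 W.
P_out = η P_in = 0.931 × 16.813 = 15.7 W.

P_out ≈ 15.7 W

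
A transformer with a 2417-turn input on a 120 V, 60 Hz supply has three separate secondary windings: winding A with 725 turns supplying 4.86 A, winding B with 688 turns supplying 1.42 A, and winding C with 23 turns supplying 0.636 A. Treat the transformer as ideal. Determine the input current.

I_in ≈ 1.87 A

V_A = 120 × 725/2417 = 35.995 V; V_B = 120 × 688/2417 = 34.158 V; V_C = 120 × 23/2417 = 1.1419 V.
P_out = V_A I_A + V_B I_B + V_C I_C = 35.995×4.86 + 34.158×1.42 + 1.1419×0.636 = 174.94 + 48.504 + 0.72626 = 224.17 W.
Ideal ⇒ P_in = P_out, so I_in = P_out/V_in = 224.17/120 = 1.87 A.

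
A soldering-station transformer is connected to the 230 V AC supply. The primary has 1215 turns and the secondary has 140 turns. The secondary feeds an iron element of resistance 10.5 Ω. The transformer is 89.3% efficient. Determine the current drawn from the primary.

I_p ≈ 0.326 A

V_s = 230 × 140/1215 = 26.502 V.
I_s = V_s/R = 26.502/10.5 = 2.5240 A.
P_out = V_s I_s = 26.502 × 2.5240 = 66.891 W.
P_in = P_out/η = 66.891/0.893 = 74.906 W.
I_p = P_in/V_p = 74.906/230 = 0.326 A.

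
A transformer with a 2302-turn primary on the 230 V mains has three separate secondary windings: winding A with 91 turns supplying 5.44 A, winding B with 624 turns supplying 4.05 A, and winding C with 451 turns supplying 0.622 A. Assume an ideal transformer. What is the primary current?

V_A = 230 × 91/2302 = 9.0921 V; V_B = 230 × 624/2302 = 62.346 V; V_C = 230 × 451/2302 = 45.061 V.
P_out = V_A I_A + V_B I_B + V_C I_C = 9.0921×5.44 + 62.346×4.05 + 45.061×0.622 = 49.461 + 252.50 + 28.028 = 329.99 W.
Ideal ⇒ P_in = P_out, so I_p = P_out/V_p = 329.99/230 = 1.43 A.

I_p ≈ 1.43 A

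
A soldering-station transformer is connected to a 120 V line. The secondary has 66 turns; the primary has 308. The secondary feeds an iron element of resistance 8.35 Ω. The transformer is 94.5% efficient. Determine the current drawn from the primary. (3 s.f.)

I_p ≈ 0.698 A

V_s = 120 × 66/308 = 25.714 V.
I_s = V_s/R = 25.714/8.35 = 3.0796 A.
P_out = V_s I_s = 25.714 × 3.0796 = 79.189 W.
P_in = P_out/η = 79.189/0.945 = 83.797 W.
I_p = P_in/V_p = 83.797/120 = 0.698 A.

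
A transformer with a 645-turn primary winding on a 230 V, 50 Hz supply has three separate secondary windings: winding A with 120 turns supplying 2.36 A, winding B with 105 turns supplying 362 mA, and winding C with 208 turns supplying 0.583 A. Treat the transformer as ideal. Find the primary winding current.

I_p ≈ 0.686 A

V_A = 230 × 120/645 = 42.791 V; V_B = 230 × 105/645 = 37.442 V; V_C = 230 × 208/645 = 74.171 V.
P_out = V_A I_A + V_B I_B + V_C I_C = 42.791×2.36 + 37.442×0.362 + 74.171×0.583 = 100.99 + 13.554 + 43.241 = 157.78 W.
Ideal ⇒ P_in = P_out, so I_p = P_out/V_p = 157.78/230 = 0.686 A.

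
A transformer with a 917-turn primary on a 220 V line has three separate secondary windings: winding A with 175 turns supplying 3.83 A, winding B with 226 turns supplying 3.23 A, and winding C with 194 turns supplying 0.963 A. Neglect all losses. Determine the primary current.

V_A = 220 × 175/917 = 41.985 V; V_B = 220 × 226/917 = 54.220 V; V_C = 220 × 194/917 = 46.543 V.
P_out = V_A I_A + V_B I_B + V_C I_C = 41.985×3.83 + 54.220×3.23 + 46.543×0.963 = 160.80 + 175.13 + 44.821 = 380.75 W.
Ideal ⇒ P_in = P_out, so I_p = P_out/V_p = 380.75/220 = 1.73 A.

I_p ≈ 1.73 A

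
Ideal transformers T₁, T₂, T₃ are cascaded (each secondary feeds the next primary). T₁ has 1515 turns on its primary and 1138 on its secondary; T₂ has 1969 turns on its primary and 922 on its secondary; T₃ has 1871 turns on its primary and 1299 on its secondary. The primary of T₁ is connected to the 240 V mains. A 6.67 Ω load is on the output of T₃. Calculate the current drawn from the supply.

After T₁: V = 240.00 × 1138/1515 = 180.28 V.
After T₂: V = 180.28 × 922/1969 = 84.416 V.
After T₃: V = 84.416 × 1299/1871 = 58.609 V.
I_load = 58.609/6.67 = 8.7869 A, so P_out = 58.609 × 8.7869 = 514.99 W.
All ideal ⇒ P_in = P_out, so I_supply = 514.99/240 = 2.15 A.

I_supply ≈ 2.15 A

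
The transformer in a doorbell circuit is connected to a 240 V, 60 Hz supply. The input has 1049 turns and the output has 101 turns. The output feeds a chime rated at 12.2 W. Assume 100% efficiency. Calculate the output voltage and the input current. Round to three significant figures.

V_out = V_in × N_out/N_in = 240 × 101/1049 = 23.108 V.
I_out = P/V_out = 12.2/23.108 = 0.52796 A.
I_in = I_out × N_out/N_in = 0.52796 × 101/1049 = 0.0508 A.

V_out ≈ 23.1 V, I_in ≈ 0.0508 A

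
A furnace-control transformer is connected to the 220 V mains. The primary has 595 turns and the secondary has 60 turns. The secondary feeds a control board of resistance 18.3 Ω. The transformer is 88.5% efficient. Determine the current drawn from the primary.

V_s = 220 × 60/595 = 22.185 V.
I_s = V_s/R = 22.185/18.3 = 1.2123 A.
P_out = V_s I_s = 22.185 × 1.2123 = 26.894 W.
P_in = P_out/η = 26.894/0.885 = 30.389 W.
I_p = P_in/V_p = 30.389/220 = 0.138 A.

I_p ≈ 0.138 A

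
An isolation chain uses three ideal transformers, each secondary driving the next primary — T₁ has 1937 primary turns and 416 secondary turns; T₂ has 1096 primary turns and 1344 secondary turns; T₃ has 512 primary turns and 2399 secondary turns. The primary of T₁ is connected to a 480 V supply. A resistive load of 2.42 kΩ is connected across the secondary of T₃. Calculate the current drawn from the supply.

Secondary of T₁: V = 480.00 × 416/1937 = 103.09 V.
Secondary of T₂: V = 103.09 × 1344/1096 = 126.41 V.
Secondary of T₃: V = 126.41 × 2399/512 = 592.32 V.
I_load = 592.32/2420 = 0.24476 A, so P_out = 592.32 × 0.24476 = 144.97 W.
All ideal ⇒ P_in = P_out, so I_supply = 144.97/480 = 0.302 A.

I_supply ≈ 0.302 A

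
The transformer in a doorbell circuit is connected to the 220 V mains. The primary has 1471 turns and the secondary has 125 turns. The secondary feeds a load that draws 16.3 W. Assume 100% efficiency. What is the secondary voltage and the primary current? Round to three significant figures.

V_s ≈ 18.7 V, I_p ≈ 0.0741 A

V_s = V_p × N_s/N_p = 220 × 125/1471 = 18.695 V.
I_s = P/V_s = 16.3/18.695 = 0.87190 A.
I_p = I_s × N_s/N_p = 0.87190 × 125/1471 = 0.0741 A.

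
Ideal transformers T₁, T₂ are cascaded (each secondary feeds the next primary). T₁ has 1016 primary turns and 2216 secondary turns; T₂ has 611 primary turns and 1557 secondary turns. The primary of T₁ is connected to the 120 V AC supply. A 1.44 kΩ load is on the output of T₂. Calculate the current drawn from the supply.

Secondary of T₁: V = 120.00 × 2216/1016 = 261.73 V.
Secondary of T₂: V = 261.73 × 1557/611 = 666.97 V.
I_load = 666.97/1440 = 0.46317 A, so P_out = 666.97 × 0.46317 = 308.92 W.
All ideal ⇒ P_in = P_out, so I_supply = 308.92/120 = 2.57 A.

I_supply ≈ 2.57 A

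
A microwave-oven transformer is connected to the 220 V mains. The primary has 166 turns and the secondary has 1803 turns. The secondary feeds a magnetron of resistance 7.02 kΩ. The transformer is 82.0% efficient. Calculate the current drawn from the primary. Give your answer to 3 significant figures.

I_p ≈ 4.51 A

V_s = 220 × 1803/166 = 2389.5 V.
I_s = V_s/R = 2389.5/7020 = 0.34039 A.
P_out = V_s I_s = 2389.5 × 0.34039 = 813.36 W.
P_in = P_out/η = 813.36/0.820 = 991.90 W.
I_p = P_in/V_p = 991.90/220 = 4.51 A.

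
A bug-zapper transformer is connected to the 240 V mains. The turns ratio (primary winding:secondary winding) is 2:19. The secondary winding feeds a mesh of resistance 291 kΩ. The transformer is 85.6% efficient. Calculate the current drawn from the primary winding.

V_s = 240 × 19/2 = 2280.0 V.
I_s = V_s/R = 2280.0/291000 = 0.0078351 A.
P_out = V_s I_s = 2280.0 × 0.0078351 = 17.864 W.
P_in = P_out/η = 17.864/0.856 = 20.869 W.
I_p = P_in/V_p = 20.869/240 = 0.0870 A.

I_p ≈ 0.0870 A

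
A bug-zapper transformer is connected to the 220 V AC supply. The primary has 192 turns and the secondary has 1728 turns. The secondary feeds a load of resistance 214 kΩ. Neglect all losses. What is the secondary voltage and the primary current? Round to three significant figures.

V_s ≈ 1980 V, I_p ≈ 0.0833 A

V_s = V_p × N_s/N_p = 220 × 1728/192 = 1980.0 V.
I_s = V_s/R = 1980.0/214000 = 0.0092523 A.
I_p = I_s × N_s/N_p = 0.0092523 × 1728/192 = 0.0833 A.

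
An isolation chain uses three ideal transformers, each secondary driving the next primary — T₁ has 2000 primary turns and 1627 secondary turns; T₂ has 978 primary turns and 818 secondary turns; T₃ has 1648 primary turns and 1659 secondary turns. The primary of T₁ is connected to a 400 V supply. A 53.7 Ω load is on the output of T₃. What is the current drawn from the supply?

Secondary of T₁: V = 400.00 × 1627/2000 = 325.40 V.
Secondary of T₂: V = 325.40 × 818/978 = 272.16 V.
Secondary of T₃: V = 272.16 × 1659/1648 = 273.98 V.
I_load = 273.98/53.7 = 5.1021 A, so P_out = 273.98 × 5.1021 = 1397.9 W.
All ideal ⇒ P_in = P_out, so I_supply = 1397.9/400 = 3.49 A.

I_supply ≈ 3.49 A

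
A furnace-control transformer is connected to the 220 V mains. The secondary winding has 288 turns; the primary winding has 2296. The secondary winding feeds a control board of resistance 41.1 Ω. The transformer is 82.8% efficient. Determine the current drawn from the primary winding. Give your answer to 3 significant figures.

I_p ≈ 0.102 A

V_s = 220 × 288/2296 = 27.596 V.
I_s = V_s/R = 27.596/41.1 = 0.67143 A.
P_out = V_s I_s = 27.596 × 0.67143 = 18.529 W.
P_in = P_out/η = 18.529/0.828 = 22.378 W.
I_p = P_in/V_p = 22.378/220 = 0.102 A.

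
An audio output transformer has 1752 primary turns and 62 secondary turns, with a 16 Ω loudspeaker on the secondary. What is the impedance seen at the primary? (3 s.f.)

Z_p = (N_p/N_s)² × Z_s = (1752/62)² × 16 = 12800 Ω.

Z_p ≈ 12800 Ω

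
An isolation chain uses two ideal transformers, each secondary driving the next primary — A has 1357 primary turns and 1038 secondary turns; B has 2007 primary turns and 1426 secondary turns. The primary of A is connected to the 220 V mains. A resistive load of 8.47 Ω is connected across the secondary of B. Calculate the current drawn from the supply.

I_supply ≈ 7.67 A

After A: V = 220.00 × 1038/1357 = 168.28 V.
After B: V = 168.28 × 1426/2007 = 119.57 V.
I_load = 119.57/8.47 = 14.117 A, so P_out = 119.57 × 14.117 = 1687.9 W.
All ideal ⇒ P_in = P_out, so I_supply = 1687.9/220 = 7.67 A.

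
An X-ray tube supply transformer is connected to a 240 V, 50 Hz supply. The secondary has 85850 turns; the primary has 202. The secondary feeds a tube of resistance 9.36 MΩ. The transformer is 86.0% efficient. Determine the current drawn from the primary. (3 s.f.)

V_s = 240 × 85850/202 = 102000 V.
I_s = V_s/R = 102000/(9.36×10^6) = 0.010897 A.
P_out = V_s I_s = 102000 × 0.010897 = 1111.5 W.
P_in = P_out/η = 1111.5/0.860 = 1292.5 W.
I_p = P_in/V_p = 1292.5/240 = 5.39 A.

I_p ≈ 5.39 A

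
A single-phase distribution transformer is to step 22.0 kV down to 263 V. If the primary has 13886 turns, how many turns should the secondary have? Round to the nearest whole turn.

N_s/N_p = V_s/V_p, so N_s = 13886 × 263/22000 = 166.0 ≈ 166 turns.

N_s = 166 turns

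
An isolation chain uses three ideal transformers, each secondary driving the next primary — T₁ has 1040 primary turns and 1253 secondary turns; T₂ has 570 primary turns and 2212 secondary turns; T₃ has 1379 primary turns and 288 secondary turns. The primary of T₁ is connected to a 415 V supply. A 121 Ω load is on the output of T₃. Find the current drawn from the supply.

I_supply ≈ 3.27 A

After T₁: V = 415.00 × 1253/1040 = 500.00 V.
After T₂: V = 500.00 × 2212/570 = 1940.3 V.
After T₃: V = 1940.3 × 288/1379 = 405.23 V.
I_load = 405.23/121 = 3.3490 A, so P_out = 405.23 × 3.3490 = 1357.1 W.
All ideal ⇒ P_in = P_out, so I_supply = 1357.1/415 = 3.27 A.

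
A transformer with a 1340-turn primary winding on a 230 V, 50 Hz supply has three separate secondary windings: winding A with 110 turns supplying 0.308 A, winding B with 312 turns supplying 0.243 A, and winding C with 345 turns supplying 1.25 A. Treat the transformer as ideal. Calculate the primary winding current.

V_A = 230 × 110/1340 = 18.881 V; V_B = 230 × 312/1340 = 53.552 V; V_C = 230 × 345/1340 = 59.216 V.
P_out = V_A I_A + V_B I_B + V_C I_C = 18.881×0.308 + 53.552×0.243 + 59.216×1.25 = 5.8152 + 13.013 + 74.021 = 92.849 W.
Ideal ⇒ P_in = P_out, so I_p = P_out/V_p = 92.849/230 = 0.404 A.

I_p ≈ 0.404 A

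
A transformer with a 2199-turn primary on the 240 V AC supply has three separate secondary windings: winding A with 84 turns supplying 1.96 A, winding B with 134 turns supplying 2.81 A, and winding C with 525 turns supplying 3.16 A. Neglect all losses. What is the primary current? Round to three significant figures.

I_p ≈ 1.00 A

V_A = 240 × 84/2199 = 9.1678 V; V_B = 240 × 134/2199 = 14.625 V; V_C = 240 × 525/2199 = 57.299 V.
P_out = V_A I_A + V_B I_B + V_C I_C = 9.1678×1.96 + 14.625×2.81 + 57.299×3.16 = 17.969 + 41.096 + 181.06 = 240.13 W.
Ideal ⇒ P_in = P_out, so I_p = P_out/V_p = 240.13/240 = 1.00 A.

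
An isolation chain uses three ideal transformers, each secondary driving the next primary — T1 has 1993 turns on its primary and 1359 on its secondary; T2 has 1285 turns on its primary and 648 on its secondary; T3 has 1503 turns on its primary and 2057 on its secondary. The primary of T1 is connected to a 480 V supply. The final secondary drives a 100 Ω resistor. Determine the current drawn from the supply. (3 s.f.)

I_supply ≈ 1.06 A

After T1: V = 480.00 × 1359/1993 = 327.31 V.
After T2: V = 327.31 × 648/1285 = 165.05 V.
After T3: V = 165.05 × 2057/1503 = 225.89 V.
I_load = 225.89/100 = 2.2589 A, so P_out = 225.89 × 2.2589 = 510.27 W.
All ideal ⇒ P_in = P_out, so I_supply = 510.27/480 = 1.06 A.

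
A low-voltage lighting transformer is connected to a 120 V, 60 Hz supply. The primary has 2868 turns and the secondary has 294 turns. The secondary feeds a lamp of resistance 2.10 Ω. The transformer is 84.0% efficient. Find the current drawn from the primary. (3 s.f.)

I_p ≈ 0.715 A

V_s = 120 × 294/2868 = 12.301 V.
I_s = V_s/R = 12.301/2.10 = 5.8577 A.
P_out = V_s I_s = 12.301 × 5.8577 = 72.058 W.
P_in = P_out/η = 72.058/0.840 = 85.783 W.
I_p = P_in/V_p = 85.783/120 = 0.715 A.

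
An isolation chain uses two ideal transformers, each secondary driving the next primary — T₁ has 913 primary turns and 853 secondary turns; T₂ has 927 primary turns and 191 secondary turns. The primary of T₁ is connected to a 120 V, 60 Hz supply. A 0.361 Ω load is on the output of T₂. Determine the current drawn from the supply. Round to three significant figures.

I_supply ≈ 12.3 A

After T₁: V = 120.00 × 853/913 = 112.11 V.
After T₂: V = 112.11 × 191/927 = 23.100 V.
I_load = 23.100/0.361 = 63.989 A, so P_out = 23.100 × 63.989 = 1478.2 W.
All ideal ⇒ P_in = P_out, so I_supply = 1478.2/120 = 12.3 A.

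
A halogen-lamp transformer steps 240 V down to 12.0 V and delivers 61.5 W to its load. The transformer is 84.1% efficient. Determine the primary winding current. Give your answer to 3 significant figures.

P_in = P_out/η = 61.5/0.841 = 73.127 W.
I_p = P_in/V_p = 73.127/240 = 0.305 A.

I_p ≈ 0.305 A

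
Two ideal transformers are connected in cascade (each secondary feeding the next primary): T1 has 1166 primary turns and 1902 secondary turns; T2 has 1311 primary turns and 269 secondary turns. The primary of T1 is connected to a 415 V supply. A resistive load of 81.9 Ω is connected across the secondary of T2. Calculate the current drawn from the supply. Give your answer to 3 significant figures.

After T1: V = 415.00 × 1902/1166 = 676.96 V.
After T2: V = 676.96 × 269/1311 = 138.90 V.
I_load = 138.90/81.9 = 1.6960 A, so P_out = 138.90 × 1.6960 = 235.58 W.
All ideal ⇒ P_in = P_out, so I_supply = 235.58/415 = 0.568 A.

I_supply ≈ 0.568 A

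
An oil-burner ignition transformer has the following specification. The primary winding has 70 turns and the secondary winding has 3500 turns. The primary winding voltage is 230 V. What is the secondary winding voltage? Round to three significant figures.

V_s/V_p = N_s/N_p, so V_s = 230 × 3500/70 = 11500 V.

V_s ≈ 11500 V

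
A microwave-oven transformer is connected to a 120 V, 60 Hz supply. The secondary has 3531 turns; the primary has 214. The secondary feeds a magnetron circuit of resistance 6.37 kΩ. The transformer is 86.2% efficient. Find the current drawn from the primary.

V_s = 120 × 3531/214 = 1980.0 V.
I_s = V_s/R = 1980.0/6370 = 0.31083 A.
P_out = V_s I_s = 1980.0 × 0.31083 = 615.45 W.
P_in = P_out/η = 615.45/0.862 = 713.98 W.
I_p = P_in/V_p = 713.98/120 = 5.95 A.

I_p ≈ 5.95 A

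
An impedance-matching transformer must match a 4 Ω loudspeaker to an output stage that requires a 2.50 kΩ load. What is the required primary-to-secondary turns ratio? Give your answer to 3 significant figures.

Z_p/Z_s = (N_p/N_s)², so N_p/N_s = √(2500/4) = √625 = 25.0.

N_p/N_s ≈ 25.0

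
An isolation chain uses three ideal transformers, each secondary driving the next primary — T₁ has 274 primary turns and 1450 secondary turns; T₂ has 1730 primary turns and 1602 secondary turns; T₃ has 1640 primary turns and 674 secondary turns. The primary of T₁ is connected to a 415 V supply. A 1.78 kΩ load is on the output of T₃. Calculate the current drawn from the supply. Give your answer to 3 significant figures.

Secondary of T₁: V = 415.00 × 1450/274 = 2196.2 V.
Secondary of T₂: V = 2196.2 × 1602/1730 = 2033.7 V.
Secondary of T₃: V = 2033.7 × 674/1640 = 835.79 V.
I_load = 835.79/1780 = 0.46955 A, so P_out = 835.79 × 0.46955 = 392.44 W.
All ideal ⇒ P_in = P_out, so I_supply = 392.44/415 = 0.946 A.

I_supply ≈ 0.946 A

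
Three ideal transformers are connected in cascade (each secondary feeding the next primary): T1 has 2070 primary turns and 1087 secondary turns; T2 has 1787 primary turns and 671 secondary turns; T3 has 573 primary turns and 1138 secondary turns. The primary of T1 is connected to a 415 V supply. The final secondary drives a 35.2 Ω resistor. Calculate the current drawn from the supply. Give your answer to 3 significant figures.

After T1: V = 415.00 × 1087/2070 = 217.93 V.
After T2: V = 217.93 × 671/1787 = 81.829 V.
After T3: V = 81.829 × 1138/573 = 162.51 V.
I_load = 162.51/35.2 = 4.6169 A, so P_out = 162.51 × 4.6169 = 750.31 W.
All ideal ⇒ P_in = P_out, so I_supply = 750.31/415 = 1.81 A.

I_supply ≈ 1.81 A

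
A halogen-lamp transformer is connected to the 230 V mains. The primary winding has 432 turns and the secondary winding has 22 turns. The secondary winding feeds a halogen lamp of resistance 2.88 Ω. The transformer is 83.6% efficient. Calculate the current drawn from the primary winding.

V_s = 230 × 22/432 = 11.713 V.
I_s = V_s/R = 11.713/2.88 = 4.0670 A.
P_out = V_s I_s = 11.713 × 4.0670 = 47.637 W.
P_in = P_out/η = 47.637/0.836 = 56.982 W.
I_p = P_in/V_p = 56.982/230 = 0.248 A.

I_p ≈ 0.248 A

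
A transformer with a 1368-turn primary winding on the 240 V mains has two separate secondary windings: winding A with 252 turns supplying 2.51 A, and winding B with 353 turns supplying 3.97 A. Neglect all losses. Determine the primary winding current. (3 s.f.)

V_A = 240 × 252/1368 = 44.211 V; V_B = 240 × 353/1368 = 61.930 V.
P_out = V_A I_A + V_B I_B = 44.211×2.51 + 61.930×3.97 = 110.97 + 245.86 = 356.83 W.
Ideal ⇒ P_in = P_out, so I_p = P_out/V_p = 356.83/240 = 1.49 A.

I_p ≈ 1.49 A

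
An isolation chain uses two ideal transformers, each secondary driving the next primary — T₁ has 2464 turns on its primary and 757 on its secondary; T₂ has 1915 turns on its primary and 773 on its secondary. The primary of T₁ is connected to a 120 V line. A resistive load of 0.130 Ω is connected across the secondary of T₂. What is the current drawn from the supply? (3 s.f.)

I_supply ≈ 14.2 A

After T₁: V = 120.00 × 757/2464 = 36.867 V.
After T₂: V = 36.867 × 773/1915 = 14.882 V.
I_load = 14.882/0.130 = 114.47 A, so P_out = 14.882 × 114.47 = 1703.5 W.
All ideal ⇒ P_in = P_out, so I_supply = 1703.5/120 = 14.2 A.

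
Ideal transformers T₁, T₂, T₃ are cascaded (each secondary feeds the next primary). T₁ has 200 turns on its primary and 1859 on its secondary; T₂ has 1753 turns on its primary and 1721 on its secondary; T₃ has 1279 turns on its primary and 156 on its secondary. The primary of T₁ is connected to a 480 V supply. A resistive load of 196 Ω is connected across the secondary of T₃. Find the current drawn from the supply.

I_supply ≈ 3.03 A

Secondary of T₁: V = 480.00 × 1859/200 = 4461.6 V.
Secondary of T₂: V = 4461.6 × 1721/1753 = 4380.2 V.
Secondary of T₃: V = 4380.2 × 156/1279 = 534.25 V.
I_load = 534.25/196 = 2.7258 A, so P_out = 534.25 × 2.7258 = 1456.2 W.
All ideal ⇒ P_in = P_out, so I_supply = 1456.2/480 = 3.03 A.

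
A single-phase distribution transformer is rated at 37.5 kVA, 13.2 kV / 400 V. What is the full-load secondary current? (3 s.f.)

I_s ≈ 93.8 A

I_s = S/V_s = 37500/400 = 93.8 A.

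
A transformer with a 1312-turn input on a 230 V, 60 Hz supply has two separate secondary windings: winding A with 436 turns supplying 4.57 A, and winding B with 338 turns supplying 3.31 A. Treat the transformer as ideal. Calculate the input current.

V_A = 230 × 436/1312 = 76.433 V; V_B = 230 × 338/1312 = 59.253 V.
P_out = V_A I_A + V_B I_B = 76.433×4.57 + 59.253×3.31 = 349.30 + 196.13 = 545.43 W.
Ideal ⇒ P_in = P_out, so I_in = P_out/V_in = 545.43/230 = 2.37 A.

I_in ≈ 2.37 A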